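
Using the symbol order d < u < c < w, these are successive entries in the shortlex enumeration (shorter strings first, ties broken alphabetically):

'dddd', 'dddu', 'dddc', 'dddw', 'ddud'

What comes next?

dduu

The successor of ddud increments the rightmost position that isn't already w and resets every position after it to d.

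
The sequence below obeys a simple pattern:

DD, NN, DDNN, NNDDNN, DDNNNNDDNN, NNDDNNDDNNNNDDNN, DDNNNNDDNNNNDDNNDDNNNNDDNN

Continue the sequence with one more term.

From term 3 onward, concatenate the second-to-last term with the last: DD·NN = DDNN, NN·DDNN = NNDDNN, …
Continuing: NNDDNNDDNNNNDDNN · DDNNNNDDNNNNDDNNDDNNNNDDNN gives term 8.

NNDDNNDDNNNNDDNNDDNNNNDDNNNNDDNNDDNNNNDDNN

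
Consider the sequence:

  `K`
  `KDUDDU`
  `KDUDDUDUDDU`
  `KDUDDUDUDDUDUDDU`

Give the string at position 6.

KDUDDUDUDDUDUDDUDUDDUDUDDU

The strings grow by a fixed suffix DUDDU each time.
From KDUDDUDUDDUDUDDU, 2 further steps: KDUDDUDUDDUDUDDU → KDUDDUDUDDUDUDDUDUDDU → (answer).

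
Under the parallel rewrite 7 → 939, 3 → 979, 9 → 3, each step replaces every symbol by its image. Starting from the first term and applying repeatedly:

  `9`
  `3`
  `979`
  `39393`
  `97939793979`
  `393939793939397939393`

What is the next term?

Rewriting the 21 symbols of 393939793939397939393 one by one yields 979 3 979 3 979 3 939 3 979 3 979 3 979 3 939 3 979 3 979 3 979; concatenated:

9793979397939393979397939793939397939793979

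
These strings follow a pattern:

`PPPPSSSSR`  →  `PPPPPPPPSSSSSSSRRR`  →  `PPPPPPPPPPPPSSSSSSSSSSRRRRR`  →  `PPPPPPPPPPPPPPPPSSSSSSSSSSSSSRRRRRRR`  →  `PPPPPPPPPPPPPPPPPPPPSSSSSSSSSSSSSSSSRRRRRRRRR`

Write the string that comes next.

PPPPPPPPPPPPPPPPPPPPPPPPSSSSSSSSSSSSSSSSSSSRRRRRRRRRRR

The n-th term is 4n P's then 3n+1 S's then 2n-1 R's (n = 1, 2, …).
Setting n = 6 gives 24, 19, 11 characters in each block.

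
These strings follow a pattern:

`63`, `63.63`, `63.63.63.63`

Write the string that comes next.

Each string is two copies of the previous one joined by '.'.
One more doubling of 63.63.63.63 gives the answer.

63.63.63.63.63.63.63.63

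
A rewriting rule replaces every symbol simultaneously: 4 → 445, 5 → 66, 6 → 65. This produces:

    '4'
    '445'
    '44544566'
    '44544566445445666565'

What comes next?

Applying the rule to each of the 20 symbols of 44544566445445666565 gives the pieces 445 445 66 445 445 66 65 65 445 445 66 445 445 66 65 65 65 66 65 66, which concatenate to the answer.

445445664454456665654454456644544566656565666566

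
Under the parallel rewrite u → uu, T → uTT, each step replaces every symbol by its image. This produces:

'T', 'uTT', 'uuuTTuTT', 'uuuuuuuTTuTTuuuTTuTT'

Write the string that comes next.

uuuuuuuuuuuuuuuTTuTTuuuTTuTTuuuuuuuTTuTTuuuTTuTT

Replace each of the 20 characters of uuuuuuuTTuTTuuuTTuTT in place — uu uu uu uu uu uu uu uTT uTT uu uTT uTT uu uu uu uTT uTT uu uTT uTT — and concatenate.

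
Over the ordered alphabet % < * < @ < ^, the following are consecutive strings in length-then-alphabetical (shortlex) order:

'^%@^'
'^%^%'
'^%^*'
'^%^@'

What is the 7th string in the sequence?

Stepping forward 3 times from ^%^@: ^%^@ → ^%^^ → ^*%%, then the target.

^*%*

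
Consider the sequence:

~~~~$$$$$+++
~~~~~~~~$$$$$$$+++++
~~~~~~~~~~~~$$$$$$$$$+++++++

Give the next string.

Term n consists of 4n ~'s, followed by 2n+3 $'s, followed by 2n+1 +'s (n = 1, 2, …).
For the next term, n = 4, so the run lengths are 16, 11, 9.

~~~~~~~~~~~~~~~~$$$$$$$$$$$+++++++++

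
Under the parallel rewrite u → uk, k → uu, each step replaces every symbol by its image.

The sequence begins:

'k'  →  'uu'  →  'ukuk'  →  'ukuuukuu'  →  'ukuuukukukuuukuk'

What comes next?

Rewriting the 16 symbols of ukuuukukukuuukuk one by one yields uk uu uk uk uk uu uk uu uk uu uk uk uk uu uk uu; concatenated:

ukuuukukukuuukuuukuuukukukuuukuu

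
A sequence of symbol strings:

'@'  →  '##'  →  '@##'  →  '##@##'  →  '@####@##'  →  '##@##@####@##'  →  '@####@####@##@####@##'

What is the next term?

##@##@####@##@####@####@##@####@##

From term 3 onward, concatenate the second-to-last term with the last: @·## = @##, ##·@## = ##@##, …
So term 8 is ##@##@####@##·@####@####@##@####@##.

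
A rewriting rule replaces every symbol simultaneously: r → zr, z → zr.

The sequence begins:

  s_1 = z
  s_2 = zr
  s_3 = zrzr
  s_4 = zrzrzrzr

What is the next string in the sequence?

Rewriting each symbol of zrzrzrzr: z→zr, r→zr, z→zr, r→zr, z→zr, r→zr, z→zr, r→zr, which concatenates to zr zr zr zr zr zr zr zr.

zrzrzrzrzrzrzrzr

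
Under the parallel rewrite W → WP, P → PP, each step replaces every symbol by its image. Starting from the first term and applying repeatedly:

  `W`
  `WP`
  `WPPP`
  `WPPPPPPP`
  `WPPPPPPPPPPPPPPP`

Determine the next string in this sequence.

WPPPPPPPPPPPPPPPPPPPPPPPPPPPPPPP

Replace each of the 16 characters of WPPPPPPPPPPPPPPP in place — WP PP PP PP PP PP PP PP PP PP PP PP PP PP PP PP — and concatenate.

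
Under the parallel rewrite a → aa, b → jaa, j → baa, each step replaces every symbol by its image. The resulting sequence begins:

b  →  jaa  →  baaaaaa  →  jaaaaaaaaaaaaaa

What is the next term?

Rewriting the 15 symbols of jaaaaaaaaaaaaaa one by one yields baa aa aa aa aa aa aa aa aa aa aa aa aa aa aa; concatenated:

baaaaaaaaaaaaaaaaaaaaaaaaaaaaaa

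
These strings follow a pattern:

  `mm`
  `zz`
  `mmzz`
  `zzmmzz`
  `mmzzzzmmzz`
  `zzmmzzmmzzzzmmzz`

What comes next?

Each term (from the third on) is the two preceding terms concatenated in order: term 3 = mm·zz = mmzz.
So term 7 is mmzzzzmmzz·zzmmzzmmzzzzmmzz.

mmzzzzmmzzzzmmzzmmzzzzmmzz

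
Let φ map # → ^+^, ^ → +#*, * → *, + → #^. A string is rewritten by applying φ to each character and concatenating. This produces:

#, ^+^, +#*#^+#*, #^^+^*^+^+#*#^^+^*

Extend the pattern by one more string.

^+^+#*+#*#^+#**+#*#^+#*#^^+^*^+^+#*+#*#^+#**

Replace each of the 18 characters of #^^+^*^+^+#*#^^+^* in place — ^+^ +#* +#* #^ +#* * +#* #^ +#* #^ ^+^ * ^+^ +#* +#* #^ +#* * — and concatenate.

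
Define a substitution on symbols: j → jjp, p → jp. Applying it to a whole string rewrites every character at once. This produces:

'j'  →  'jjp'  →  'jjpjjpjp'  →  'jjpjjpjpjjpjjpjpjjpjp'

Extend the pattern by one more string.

Applying the rule to each of the 21 symbols of jjpjjpjpjjpjjpjpjjpjp gives the pieces jjp jjp jp jjp jjp jp jjp jp jjp jjp jp jjp jjp jp jjp jp jjp jjp jp jjp jp, which concatenate to the answer.

jjpjjpjpjjpjjpjpjjpjpjjpjjpjpjjpjjpjpjjpjpjjpjjpjpjjpjp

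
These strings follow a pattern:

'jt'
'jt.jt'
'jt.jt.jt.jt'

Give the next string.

Each string is two copies of the previous one joined by '.'.
Doubling jt.jt.jt.jt with '.' between the halves:

jt.jt.jt.jt.jt.jt.jt.jt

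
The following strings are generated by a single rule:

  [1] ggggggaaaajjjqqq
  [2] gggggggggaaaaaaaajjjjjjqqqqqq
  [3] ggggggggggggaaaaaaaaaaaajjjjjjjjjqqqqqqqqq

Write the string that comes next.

gggggggggggggggaaaaaaaaaaaaaaaajjjjjjjjjjjjqqqqqqqqqqqq

The n-th term is 3n+3 g's then 4n a's then 3n j's then 3n q's (n = 1, 2, …).
At n = 4 the blocks have lengths 15, 16, 12, 12.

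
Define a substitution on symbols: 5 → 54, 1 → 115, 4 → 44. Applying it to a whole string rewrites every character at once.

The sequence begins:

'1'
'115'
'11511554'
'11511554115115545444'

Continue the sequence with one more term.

115115541151155454441151155411511554544454444444

Applying the rule to each of the 20 symbols of 11511554115115545444 gives the pieces 115 115 54 115 115 54 54 44 115 115 54 115 115 54 54 44 54 44 44 44, which concatenate to the answer.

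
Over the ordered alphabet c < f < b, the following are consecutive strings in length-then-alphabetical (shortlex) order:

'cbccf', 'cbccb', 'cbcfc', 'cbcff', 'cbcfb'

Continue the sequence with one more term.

cbcbc

The successor of cbcfb increments the rightmost position that isn't already b and resets every position after it to c.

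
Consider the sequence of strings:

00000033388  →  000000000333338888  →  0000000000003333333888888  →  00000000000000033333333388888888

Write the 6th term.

Reading off run lengths: 0 runs 6, 9, 12, 15; 3 runs 3, 5, 7, 9; 8 runs 2, 4, 6, 8 — each is linear in n, where the shown terms are n = 2, 3, 4, 5.
At n = 7 the blocks have lengths 21, 13, 12.

0000000000000000000003333333333333888888888888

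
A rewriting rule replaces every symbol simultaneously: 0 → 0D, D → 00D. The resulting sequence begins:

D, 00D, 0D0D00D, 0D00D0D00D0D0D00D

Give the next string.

0D00D0D0D00D0D00D0D0D00D0D00D0D00D0D0D00D

Applying the rule to each of the 17 symbols of 0D00D0D00D0D0D00D gives the pieces 0D 00D 0D 0D 00D 0D 00D 0D 0D 00D 0D 00D 0D 00D 0D 0D 00D, which concatenate to the answer.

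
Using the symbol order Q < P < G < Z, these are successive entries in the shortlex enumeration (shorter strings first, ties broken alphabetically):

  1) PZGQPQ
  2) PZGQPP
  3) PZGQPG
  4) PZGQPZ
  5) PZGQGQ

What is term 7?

PZGQGG

Advancing 2 positions from PZGQGQ through PZGQGQ → PZGQGP reaches term 7.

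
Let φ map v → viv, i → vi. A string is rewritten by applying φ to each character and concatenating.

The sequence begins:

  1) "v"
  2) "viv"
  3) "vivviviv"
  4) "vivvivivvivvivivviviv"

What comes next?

Replace each of the 21 characters of vivvivivvivvivivviviv in place — viv vi viv viv vi viv vi viv viv vi viv viv vi viv vi viv viv vi viv vi viv — and concatenate.

vivvivivvivvivivvivivvivvivivvivvivivvivivvivvivivviviv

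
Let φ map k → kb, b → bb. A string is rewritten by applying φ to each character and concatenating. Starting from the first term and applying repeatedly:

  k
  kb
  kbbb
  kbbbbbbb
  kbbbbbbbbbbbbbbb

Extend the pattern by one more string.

kbbbbbbbbbbbbbbbbbbbbbbbbbbbbbbb

φ(kbbbbbbbbbbbbbbb) expands symbol-by-symbol to kb bb bb bb bb bb bb bb bb bb bb bb bb bb bb bb; joining the 16 pieces gives the next term.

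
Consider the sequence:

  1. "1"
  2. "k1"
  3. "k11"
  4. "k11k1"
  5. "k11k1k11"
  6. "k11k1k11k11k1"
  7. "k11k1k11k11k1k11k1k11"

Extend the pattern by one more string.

From term 3 onward, concatenate the last term with the second-to-last: k1·1 = k11, k11·k1 = k11k1, …
The next term joins k11k1k11k11k1k11k1k11 and k11k1k11k11k1.

k11k1k11k11k1k11k1k11k11k1k11k11k1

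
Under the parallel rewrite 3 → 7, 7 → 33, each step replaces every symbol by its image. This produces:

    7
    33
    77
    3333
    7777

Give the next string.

33333333

Expanding 7777: 7→33, 7→33, 7→33, 7→33. Concatenated: 33 33 33 33.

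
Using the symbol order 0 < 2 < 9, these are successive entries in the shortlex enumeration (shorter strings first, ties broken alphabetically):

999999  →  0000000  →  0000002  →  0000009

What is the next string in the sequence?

The successor of 0000009 increments the rightmost position that isn't already 9 and resets every position after it to 0.

0000020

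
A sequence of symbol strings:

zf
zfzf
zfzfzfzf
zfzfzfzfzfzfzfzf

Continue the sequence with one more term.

Each string is two copies of the previous one concatenated.
One more doubling of zfzfzfzfzfzfzfzf gives the answer.

zfzfzfzfzfzfzfzfzfzfzfzfzfzfzfzf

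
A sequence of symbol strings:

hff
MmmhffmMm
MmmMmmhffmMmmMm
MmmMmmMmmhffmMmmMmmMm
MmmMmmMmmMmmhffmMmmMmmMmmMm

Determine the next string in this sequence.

MmmMmmMmmMmmMmmhffmMmmMmmMmmMmmMm

s(k+1) = Mmm·s(k)·mMm, so each term gains Mmm as a prefix and mMm as a suffix.
One more step from MmmMmmMmmMmmhffmMmmMmmMmmMm gives the answer.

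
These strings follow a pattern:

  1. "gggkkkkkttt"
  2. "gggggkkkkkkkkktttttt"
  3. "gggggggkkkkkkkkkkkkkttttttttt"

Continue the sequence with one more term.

Reading off run lengths: g runs 3, 5, 7; k runs 5, 9, 13; t runs 3, 6, 9 — each is linear in n (n = 1, 2, …).
Setting n = 4 gives 9, 17, 12 characters in each block.

gggggggggkkkkkkkkkkkkkkkkktttttttttttt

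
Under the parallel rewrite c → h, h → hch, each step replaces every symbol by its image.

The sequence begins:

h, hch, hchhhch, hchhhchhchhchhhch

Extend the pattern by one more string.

Rewriting the 17 symbols of hchhhchhchhchhhch one by one yields hch h hch hch hch h hch hch h hch hch h hch hch hch h hch; concatenated:

hchhhchhchhchhhchhchhhchhchhhchhchhchhhch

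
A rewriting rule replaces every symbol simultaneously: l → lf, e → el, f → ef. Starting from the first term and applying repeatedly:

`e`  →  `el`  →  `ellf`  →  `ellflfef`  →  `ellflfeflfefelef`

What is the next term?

ellflfeflfefeleflfefelefellfelef

φ(ellflfeflfefelef) expands symbol-by-symbol to el lf lf ef lf ef el ef lf ef el ef el lf el ef; joining the 16 pieces gives the next term.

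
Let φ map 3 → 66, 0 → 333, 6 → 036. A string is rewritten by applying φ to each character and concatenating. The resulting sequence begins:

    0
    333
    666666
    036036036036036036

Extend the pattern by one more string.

Rewriting the 18 symbols of 036036036036036036 one by one yields 333 66 036 333 66 036 333 66 036 333 66 036 333 66 036 333 66 036; concatenated:

333660363336603633366036333660363336603633366036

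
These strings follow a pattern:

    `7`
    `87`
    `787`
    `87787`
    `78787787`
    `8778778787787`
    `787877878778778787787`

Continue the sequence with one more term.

From term 3 onward, concatenate the second-to-last term with the last: 7·87 = 787, 87·787 = 87787, …
The next term joins 8778778787787 and 787877878778778787787.

8778778787787787877878778778787787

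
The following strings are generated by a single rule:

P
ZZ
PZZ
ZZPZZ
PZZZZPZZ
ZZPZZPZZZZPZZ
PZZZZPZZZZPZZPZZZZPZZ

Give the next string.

ZZPZZPZZZZPZZPZZZZPZZZZPZZPZZZZPZZ

From term 3 onward, concatenate the second-to-last term with the last: P·ZZ = PZZ, ZZ·PZZ = ZZPZZ, …
Continuing: ZZPZZPZZZZPZZ · PZZZZPZZZZPZZPZZZZPZZ gives term 8.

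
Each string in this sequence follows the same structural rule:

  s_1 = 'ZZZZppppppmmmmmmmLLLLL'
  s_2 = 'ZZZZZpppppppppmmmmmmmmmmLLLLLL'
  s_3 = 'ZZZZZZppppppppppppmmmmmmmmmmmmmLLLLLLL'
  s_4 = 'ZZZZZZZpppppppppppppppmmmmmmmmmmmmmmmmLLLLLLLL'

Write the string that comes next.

ZZZZZZZZppppppppppppppppppmmmmmmmmmmmmmmmmmmmLLLLLLLLL

The n-th term is n+2 Z's then 3n p's then 3n+1 m's then n+3 L's, where the shown terms are n = 2, 3, 4, 5.
Setting n = 6 gives 8, 18, 19, 9 characters in each block.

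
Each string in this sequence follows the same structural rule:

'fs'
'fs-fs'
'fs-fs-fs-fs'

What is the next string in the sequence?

Each string is two copies of the previous one joined by '-'.
So the next term is two copies of fs-fs-fs-fs with '-' between the halves.

fs-fs-fs-fs-fs-fs-fs-fs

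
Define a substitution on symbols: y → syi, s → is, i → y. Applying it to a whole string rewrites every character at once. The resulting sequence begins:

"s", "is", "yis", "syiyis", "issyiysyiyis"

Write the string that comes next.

yisissyiysyiissyiysyiyis

Rewriting each symbol of issyiysyiyis: i→y, s→is, s→is, y→syi, i→y, y→syi, s→is, y→syi, i→y, y→syi, i→y, s→is, which concatenates to y is is syi y syi is syi y syi y is.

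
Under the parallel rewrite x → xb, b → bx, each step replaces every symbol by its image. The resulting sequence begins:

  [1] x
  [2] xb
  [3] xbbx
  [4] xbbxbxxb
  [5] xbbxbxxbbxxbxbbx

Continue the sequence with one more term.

xbbxbxxbbxxbxbbxbxxbxbbxxbbxbxxb

φ(xbbxbxxbbxxbxbbx) expands symbol-by-symbol to xb bx bx xb bx xb xb bx bx xb xb bx xb bx bx xb; joining the 16 pieces gives the next term.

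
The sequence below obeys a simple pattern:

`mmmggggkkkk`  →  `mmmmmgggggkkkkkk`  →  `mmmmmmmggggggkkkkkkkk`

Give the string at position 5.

mmmmmmmmmmmggggggggkkkkkkkkkkkk

Reading off run lengths: m runs 3, 5, 7; g runs 4, 5, 6; k runs 4, 6, 8 — each is linear in n, where the shown terms are n = 2, 3, 4.
For term 5, n = 6, so the run lengths are 11, 8, 12.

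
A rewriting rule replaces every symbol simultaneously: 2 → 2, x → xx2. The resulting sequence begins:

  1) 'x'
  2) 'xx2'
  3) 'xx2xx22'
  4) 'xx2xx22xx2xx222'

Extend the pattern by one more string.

xx2xx22xx2xx222xx2xx22xx2xx2222

Applying the rule to each of the 15 symbols of xx2xx22xx2xx222 gives the pieces xx2 xx2 2 xx2 xx2 2 2 xx2 xx2 2 xx2 xx2 2 2 2, which concatenate to the answer.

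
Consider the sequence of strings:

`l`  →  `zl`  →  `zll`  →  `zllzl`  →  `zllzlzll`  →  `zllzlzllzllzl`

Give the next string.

zllzlzllzllzlzllzlzll

This is a Fibonacci-style word recurrence s(k) = s(k−1)·s(k−2): e.g. zl·l = zll.
So term 7 is zllzlzllzllzl·zllzlzll.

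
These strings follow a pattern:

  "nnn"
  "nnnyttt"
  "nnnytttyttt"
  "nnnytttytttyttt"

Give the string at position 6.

nnnytttytttytttytttyttt

The strings grow by a fixed suffix yttt each time.
From nnnytttytttyttt, 2 further steps: nnnytttytttyttt → nnnytttytttytttyttt → (answer).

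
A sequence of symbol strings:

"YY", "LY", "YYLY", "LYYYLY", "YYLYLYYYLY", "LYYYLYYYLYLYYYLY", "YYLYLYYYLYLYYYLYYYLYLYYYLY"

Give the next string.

LYYYLYYYLYLYYYLYYYLYLYYYLYLYYYLYYYLYLYYYLY

This is a Fibonacci-style word recurrence s(k) = s(k−2)·s(k−1): e.g. YY·LY = YYLY.
The next term joins LYYYLYYYLYLYYYLY and YYLYLYYYLYLYYYLYYYLYLYYYLY.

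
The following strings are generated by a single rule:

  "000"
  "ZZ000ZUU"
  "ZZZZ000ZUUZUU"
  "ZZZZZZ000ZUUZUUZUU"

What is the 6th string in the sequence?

ZZZZZZZZZZ000ZUUZUUZUUZUUZUU

Every step adds ZZ to the front and ZUU to the end of the previous string.
From ZZZZZZ000ZUUZUUZUU, 2 further steps: ZZZZZZ000ZUUZUUZUU → ZZZZZZZZ000ZUUZUUZUUZUU → (answer).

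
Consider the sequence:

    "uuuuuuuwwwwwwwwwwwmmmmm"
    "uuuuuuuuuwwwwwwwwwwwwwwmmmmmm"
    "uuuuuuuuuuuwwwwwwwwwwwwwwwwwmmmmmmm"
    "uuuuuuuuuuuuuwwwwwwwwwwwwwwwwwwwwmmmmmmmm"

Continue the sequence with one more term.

uuuuuuuuuuuuuuuwwwwwwwwwwwwwwwwwwwwwwwmmmmmmmmm

Term n consists of 2n+1 u's, followed by 3n+2 w's, followed by n+2 m's, where the shown terms are n = 3, 4, 5, 6.
Setting n = 7 gives 15, 23, 9 characters in each block.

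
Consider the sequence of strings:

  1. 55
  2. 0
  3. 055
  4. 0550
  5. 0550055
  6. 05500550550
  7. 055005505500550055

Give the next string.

05500550550055005505500550550

This is a Fibonacci-style word recurrence s(k) = s(k−1)·s(k−2): e.g. 0·55 = 055.
So term 8 is 055005505500550055·05500550550.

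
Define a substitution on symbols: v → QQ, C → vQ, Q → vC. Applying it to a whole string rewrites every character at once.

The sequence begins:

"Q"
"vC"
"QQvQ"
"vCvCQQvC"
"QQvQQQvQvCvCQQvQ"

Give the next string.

vCvCQQvCvCvCQQvCQQvQQQvQvCvCQQvC

φ(QQvQQQvQvCvCQQvQ) expands symbol-by-symbol to vC vC QQ vC vC vC QQ vC QQ vQ QQ vQ vC vC QQ vC; joining the 16 pieces gives the next term.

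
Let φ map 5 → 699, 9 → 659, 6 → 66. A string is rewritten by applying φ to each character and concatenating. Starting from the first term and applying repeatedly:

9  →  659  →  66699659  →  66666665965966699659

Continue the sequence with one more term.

666666666666666996596669965966666665965966699659

φ(66666665965966699659) expands symbol-by-symbol to 66 66 66 66 66 66 66 699 659 66 699 659 66 66 66 659 659 66 699 659; joining the 20 pieces gives the next term.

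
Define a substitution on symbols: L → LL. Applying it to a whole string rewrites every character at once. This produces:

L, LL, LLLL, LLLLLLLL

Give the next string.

LLLLLLLLLLLLLLLL

Apply φ to LLLLLLLL symbol by symbol: L→LL, L→LL, L→LL, L→LL, L→LL, L→LL, L→LL, L→LL; joined: LL LL LL LL LL LL LL LL.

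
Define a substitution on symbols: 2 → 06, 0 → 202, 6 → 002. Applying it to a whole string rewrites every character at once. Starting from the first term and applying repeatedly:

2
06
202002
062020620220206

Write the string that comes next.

202002062020620200206202060620206202002

φ(062020620220206) expands symbol-by-symbol to 202 002 06 202 06 202 002 06 202 06 06 202 06 202 002; joining the 15 pieces gives the next term.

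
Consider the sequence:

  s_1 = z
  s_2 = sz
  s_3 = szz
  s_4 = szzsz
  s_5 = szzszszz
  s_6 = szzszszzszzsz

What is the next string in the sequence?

Each term (from the third on) is the previous term followed by the one before it: term 3 = sz·z = szz.
The next term joins szzszszzszzsz and szzszszz.

szzszszzszzszszzszszz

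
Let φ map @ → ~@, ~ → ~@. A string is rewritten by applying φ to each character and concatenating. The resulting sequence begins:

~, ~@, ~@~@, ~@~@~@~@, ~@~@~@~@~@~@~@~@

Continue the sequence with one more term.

~@~@~@~@~@~@~@~@~@~@~@~@~@~@~@~@

Applying the rule to each of the 16 symbols of ~@~@~@~@~@~@~@~@ gives the pieces ~@ ~@ ~@ ~@ ~@ ~@ ~@ ~@ ~@ ~@ ~@ ~@ ~@ ~@ ~@ ~@, which concatenate to the answer.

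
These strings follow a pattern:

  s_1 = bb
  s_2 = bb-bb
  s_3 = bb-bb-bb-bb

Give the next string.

s(k+1) = s(k)·-·s(k) — each term doubles the last with '-' between the halves.
Doubling bb-bb-bb-bb with '-' between the halves:

bb-bb-bb-bb-bb-bb-bb-bb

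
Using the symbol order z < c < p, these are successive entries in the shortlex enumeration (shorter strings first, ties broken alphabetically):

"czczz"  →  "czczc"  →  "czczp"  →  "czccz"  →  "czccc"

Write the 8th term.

Advancing 3 positions from czccc through czccc → czccp → czcpz reaches term 8.

czcpc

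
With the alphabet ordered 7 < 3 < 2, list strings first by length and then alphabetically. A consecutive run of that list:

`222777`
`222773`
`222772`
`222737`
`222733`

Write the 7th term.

222727

Continuing the enumeration 2 steps past 222733: 222733 → 222732 → (answer).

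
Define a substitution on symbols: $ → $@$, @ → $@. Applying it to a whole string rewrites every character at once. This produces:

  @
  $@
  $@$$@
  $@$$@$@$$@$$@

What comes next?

Rewriting the 13 symbols of $@$$@$@$$@$$@ one by one yields $@$ $@ $@$ $@$ $@ $@$ $@ $@$ $@$ $@ $@$ $@$ $@; concatenated:

$@$$@$@$$@$$@$@$$@$@$$@$$@$@$$@$$@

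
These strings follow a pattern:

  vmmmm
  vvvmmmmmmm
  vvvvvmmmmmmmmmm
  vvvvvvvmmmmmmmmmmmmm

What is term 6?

vvvvvvvvvvvmmmmmmmmmmmmmmmmmmm

Each string has the form v^{2n-1} m^{3n+1} (n = 1, 2, …).
Setting n = 6 gives 11, 19 characters in each block.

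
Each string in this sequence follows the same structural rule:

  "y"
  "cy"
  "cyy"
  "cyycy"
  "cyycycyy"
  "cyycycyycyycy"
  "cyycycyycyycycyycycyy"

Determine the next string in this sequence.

From term 3 onward, concatenate the last term with the second-to-last: cy·y = cyy, cyy·cy = cyycy, …
The next term joins cyycycyycyycycyycycyy and cyycycyycyycy.

cyycycyycyycycyycycyycyycycyycyycy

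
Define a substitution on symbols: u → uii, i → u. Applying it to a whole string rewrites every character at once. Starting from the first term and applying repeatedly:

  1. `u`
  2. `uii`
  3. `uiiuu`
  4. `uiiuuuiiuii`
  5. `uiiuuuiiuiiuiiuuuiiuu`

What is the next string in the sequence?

φ(uiiuuuiiuiiuiiuuuiiuu) expands symbol-by-symbol to uii u u uii uii uii u u uii u u uii u u uii uii uii u u uii uii; joining the 21 pieces gives the next term.

uiiuuuiiuiiuiiuuuiiuuuiiuuuiiuiiuiiuuuiiuii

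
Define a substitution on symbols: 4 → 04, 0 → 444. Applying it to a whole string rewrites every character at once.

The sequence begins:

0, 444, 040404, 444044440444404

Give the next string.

Rewriting the 15 symbols of 444044440444404 one by one yields 04 04 04 444 04 04 04 04 444 04 04 04 04 444 04; concatenated:

040404444040404044440404040444404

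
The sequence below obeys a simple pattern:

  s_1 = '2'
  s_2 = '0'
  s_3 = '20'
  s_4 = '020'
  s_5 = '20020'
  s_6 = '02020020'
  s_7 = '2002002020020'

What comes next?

This is a Fibonacci-style word recurrence s(k) = s(k−2)·s(k−1): e.g. 2·0 = 20.
The next term joins 02020020 and 2002002020020.

020200202002002020020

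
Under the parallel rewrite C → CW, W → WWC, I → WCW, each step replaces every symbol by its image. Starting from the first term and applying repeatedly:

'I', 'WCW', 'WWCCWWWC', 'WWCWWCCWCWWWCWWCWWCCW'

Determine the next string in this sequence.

WWCWWCCWWWCWWCCWCWWWCCWWWCWWCWWCCWWWCWWCCWWWCWWCCWCWWWC

Applying the rule to each of the 21 symbols of WWCWWCCWCWWWCWWCWWCCW gives the pieces WWC WWC CW WWC WWC CW CW WWC CW WWC WWC WWC CW WWC WWC CW WWC WWC CW CW WWC, which concatenate to the answer.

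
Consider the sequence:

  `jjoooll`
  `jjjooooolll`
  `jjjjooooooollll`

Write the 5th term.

Each string has the form j^{n+1} o^{2n+1} l^{n+1} (n = 1, 2, …).
At n = 5 the blocks have lengths 6, 11, 6.

jjjjjjooooooooooollllll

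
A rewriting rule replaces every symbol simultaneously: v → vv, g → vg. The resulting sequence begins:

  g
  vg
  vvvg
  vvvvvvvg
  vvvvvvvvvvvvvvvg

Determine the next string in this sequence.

Rewriting the 16 symbols of vvvvvvvvvvvvvvvg one by one yields vv vv vv vv vv vv vv vv vv vv vv vv vv vv vv vg; concatenated:

vvvvvvvvvvvvvvvvvvvvvvvvvvvvvvvg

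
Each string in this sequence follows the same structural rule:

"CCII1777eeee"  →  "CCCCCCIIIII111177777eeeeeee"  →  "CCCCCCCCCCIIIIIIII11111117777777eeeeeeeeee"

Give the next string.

The n-th term is 4n-2 C's then 3n-1 I's then 3n-2 1's then 2n+1 7's then 3n+1 e's (n = 1, 2, …).
At n = 4 the blocks have lengths 14, 11, 10, 9, 13.

CCCCCCCCCCCCCCIIIIIIIIIII1111111111777777777eeeeeeeeeeeee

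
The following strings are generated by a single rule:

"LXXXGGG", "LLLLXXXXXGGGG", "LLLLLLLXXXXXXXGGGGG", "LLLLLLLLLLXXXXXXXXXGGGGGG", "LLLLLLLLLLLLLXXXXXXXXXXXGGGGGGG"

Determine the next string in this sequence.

The n-th term is 3n-2 L's then 2n+1 X's then n+2 G's (n = 1, 2, …).
Setting n = 6 gives 16, 13, 8 characters in each block.

LLLLLLLLLLLLLLLLXXXXXXXXXXXXXGGGGGGGG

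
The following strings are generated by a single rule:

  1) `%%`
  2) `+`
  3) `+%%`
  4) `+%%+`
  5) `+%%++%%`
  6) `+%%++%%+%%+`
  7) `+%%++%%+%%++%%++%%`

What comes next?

+%%++%%+%%++%%++%%+%%++%%+%%+

Each term (from the third on) is the previous term followed by the one before it: term 3 = +·%% = +%%.
Continuing: +%%++%%+%%++%%++%% · +%%++%%+%%+ gives term 8.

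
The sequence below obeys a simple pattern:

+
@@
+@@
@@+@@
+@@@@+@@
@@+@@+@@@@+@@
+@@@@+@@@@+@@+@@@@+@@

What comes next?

@@+@@+@@@@+@@+@@@@+@@@@+@@+@@@@+@@

From term 3 onward, concatenate the second-to-last term with the last: +·@@ = +@@, @@·+@@ = @@+@@, …
Continuing: @@+@@+@@@@+@@ · +@@@@+@@@@+@@+@@@@+@@ gives term 8.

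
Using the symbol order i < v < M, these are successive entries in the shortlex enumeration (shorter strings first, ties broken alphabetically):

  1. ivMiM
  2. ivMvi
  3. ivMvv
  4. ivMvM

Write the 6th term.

Advancing 2 positions from ivMvM through ivMvM → ivMMi reaches term 6.

ivMMv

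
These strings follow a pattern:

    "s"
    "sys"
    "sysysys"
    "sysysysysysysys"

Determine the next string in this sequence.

Every step duplicates the string with 'y' between the halves.
So the next term is two copies of sysysysysysysys with 'y' between the halves.

sysysysysysysysysysysysysysysys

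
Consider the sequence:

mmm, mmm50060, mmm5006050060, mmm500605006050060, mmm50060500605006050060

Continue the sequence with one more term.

mmm5006050060500605006050060

Every step adds 50060 to the end: s(k+1) = s(k)·50060.
So the next term is mmm50060500605006050060·50060.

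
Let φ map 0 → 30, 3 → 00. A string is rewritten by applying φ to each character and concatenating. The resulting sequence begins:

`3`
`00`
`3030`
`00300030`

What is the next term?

Expanding 00300030: 0→30, 0→30, 3→00, 0→30, 0→30, 0→30, 3→00, 0→30. Concatenated: 30 30 00 30 30 30 00 30.

3030003030300030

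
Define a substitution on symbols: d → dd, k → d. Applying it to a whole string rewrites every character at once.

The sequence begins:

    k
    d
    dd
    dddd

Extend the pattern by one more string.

dddddddd

Expanding dddd: d→dd, d→dd, d→dd, d→dd. Concatenated: dd dd dd dd.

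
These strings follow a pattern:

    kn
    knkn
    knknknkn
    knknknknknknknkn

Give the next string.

Each string is two copies of the previous one concatenated.
One more doubling of knknknknknknknkn gives the answer.

knknknknknknknknknknknknknknknkn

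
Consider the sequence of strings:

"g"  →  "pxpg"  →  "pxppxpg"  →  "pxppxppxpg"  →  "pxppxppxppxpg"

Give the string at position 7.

pxppxppxppxppxppxpg

Every step adds pxp at the front: s(k+1) = pxp·s(k).
From pxppxppxppxpg, 2 further steps: pxppxppxppxpg → pxppxppxppxppxpg → (answer).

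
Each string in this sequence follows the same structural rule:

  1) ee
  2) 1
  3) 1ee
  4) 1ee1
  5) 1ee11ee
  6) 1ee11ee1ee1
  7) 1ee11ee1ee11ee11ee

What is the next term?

Each term (from the third on) is the previous term followed by the one before it: term 3 = 1·ee = 1ee.
The next term joins 1ee11ee1ee11ee11ee and 1ee11ee1ee1.

1ee11ee1ee11ee11ee1ee11ee1ee1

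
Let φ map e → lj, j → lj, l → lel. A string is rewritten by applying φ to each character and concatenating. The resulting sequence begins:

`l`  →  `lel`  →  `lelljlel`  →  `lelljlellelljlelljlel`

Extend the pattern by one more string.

lelljlellelljlelljlellelljlellelljlelljlellelljlelljlel

Applying the rule to each of the 21 symbols of lelljlellelljlelljlel gives the pieces lel lj lel lel lj lel lj lel lel lj lel lel lj lel lj lel lel lj lel lj lel, which concatenate to the answer.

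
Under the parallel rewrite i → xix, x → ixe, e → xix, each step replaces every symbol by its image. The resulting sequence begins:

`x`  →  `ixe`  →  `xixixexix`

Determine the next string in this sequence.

Rewriting each symbol of xixixexix: x→ixe, i→xix, x→ixe, i→xix, x→ixe, e→xix, x→ixe, i→xix, x→ixe, which concatenates to ixe xix ixe xix ixe xix ixe xix ixe.

ixexixixexixixexixixexixixe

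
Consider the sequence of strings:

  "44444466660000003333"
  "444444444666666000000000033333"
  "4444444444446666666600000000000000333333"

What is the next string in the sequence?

Term n consists of 3n 4's, followed by 2n 6's, followed by 4n-2 0's, followed by n+2 3's, where the shown terms are n = 2, 3, 4.
For the next term, n = 5, so the run lengths are 15, 10, 18, 7.

44444444444444466666666660000000000000000003333333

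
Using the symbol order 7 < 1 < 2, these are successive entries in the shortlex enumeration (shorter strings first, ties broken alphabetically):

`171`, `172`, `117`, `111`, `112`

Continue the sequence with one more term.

127

Treat 112 as a base-3 numeral over the given alphabet and add one, carrying through any trailing 2's.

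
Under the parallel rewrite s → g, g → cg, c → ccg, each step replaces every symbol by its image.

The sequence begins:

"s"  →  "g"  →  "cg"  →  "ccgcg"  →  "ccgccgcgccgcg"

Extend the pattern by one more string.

Rewriting the 13 symbols of ccgccgcgccgcg one by one yields ccg ccg cg ccg ccg cg ccg cg ccg ccg cg ccg cg; concatenated:

ccgccgcgccgccgcgccgcgccgccgcgccgcg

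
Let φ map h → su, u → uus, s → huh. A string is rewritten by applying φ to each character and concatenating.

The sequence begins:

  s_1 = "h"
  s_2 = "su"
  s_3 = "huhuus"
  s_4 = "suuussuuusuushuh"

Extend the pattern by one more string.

huhuusuusuushuhhuhuusuusuushuhuusuushuhsuuussu

φ(suuussuuusuushuh) expands symbol-by-symbol to huh uus uus uus huh huh uus uus uus huh uus uus huh su uus su; joining the 16 pieces gives the next term.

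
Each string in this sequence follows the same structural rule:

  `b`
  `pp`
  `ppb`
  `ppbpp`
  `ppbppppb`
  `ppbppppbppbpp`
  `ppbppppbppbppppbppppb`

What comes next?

From term 3 onward, concatenate the last term with the second-to-last: pp·b = ppb, ppb·pp = ppbpp, …
The next term joins ppbppppbppbppppbppppb and ppbppppbppbpp.

ppbppppbppbppppbppppbppbppppbppbpp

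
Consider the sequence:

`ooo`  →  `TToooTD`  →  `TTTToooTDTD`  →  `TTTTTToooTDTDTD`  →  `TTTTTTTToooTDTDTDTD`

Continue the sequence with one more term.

TTTTTTTTTToooTDTDTDTDTD

Each term wraps the previous one in TT on the left and TD on the right.
One more step from TTTTTTTToooTDTDTDTD gives the answer.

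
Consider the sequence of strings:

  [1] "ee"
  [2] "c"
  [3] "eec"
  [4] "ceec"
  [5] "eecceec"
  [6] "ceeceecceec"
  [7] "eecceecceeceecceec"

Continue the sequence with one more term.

From term 3 onward, concatenate the second-to-last term with the last: ee·c = eec, c·eec = ceec, …
Continuing: ceeceecceec · eecceecceeceecceec gives term 8.

ceeceecceeceecceecceeceecceec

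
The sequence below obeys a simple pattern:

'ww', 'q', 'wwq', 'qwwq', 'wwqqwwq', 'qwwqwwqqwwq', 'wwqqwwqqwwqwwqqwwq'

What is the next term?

qwwqwwqqwwqwwqqwwqqwwqwwqqwwq

This is a Fibonacci-style word recurrence s(k) = s(k−2)·s(k−1): e.g. ww·q = wwq.
So term 8 is qwwqwwqqwwq·wwqqwwqqwwqwwqqwwq.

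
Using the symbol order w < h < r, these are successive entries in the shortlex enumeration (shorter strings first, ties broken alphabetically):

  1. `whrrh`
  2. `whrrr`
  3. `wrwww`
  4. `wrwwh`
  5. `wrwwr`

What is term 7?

wrwhh

Advancing 2 positions from wrwwr through wrwwr → wrwhw reaches term 7.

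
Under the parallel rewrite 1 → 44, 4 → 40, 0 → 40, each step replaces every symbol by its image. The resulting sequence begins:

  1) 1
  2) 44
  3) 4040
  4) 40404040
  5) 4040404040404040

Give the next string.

40404040404040404040404040404040

Replace each of the 16 characters of 4040404040404040 in place — 40 40 40 40 40 40 40 40 40 40 40 40 40 40 40 40 — and concatenate.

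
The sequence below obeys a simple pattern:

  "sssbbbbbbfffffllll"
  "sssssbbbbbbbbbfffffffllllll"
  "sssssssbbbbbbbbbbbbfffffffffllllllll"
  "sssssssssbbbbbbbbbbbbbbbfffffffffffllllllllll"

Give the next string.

Reading off run lengths: s runs 3, 5, 7, 9; b runs 6, 9, 12, 15; f runs 5, 7, 9, 11; l runs 4, 6, 8, 10 — each is linear in n, where the shown terms are n = 2, 3, 4, 5.
Setting n = 6 gives 11, 18, 13, 12 characters in each block.

sssssssssssbbbbbbbbbbbbbbbbbbfffffffffffffllllllllllll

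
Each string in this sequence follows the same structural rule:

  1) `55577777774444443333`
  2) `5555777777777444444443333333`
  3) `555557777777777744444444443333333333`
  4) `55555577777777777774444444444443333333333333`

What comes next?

5555555777777777777777444444444444443333333333333333

Term n consists of n+1 5's, followed by 2n+3 7's, followed by 2n+2 4's, followed by 3n-2 3's, where the shown terms are n = 2, 3, 4, 5.
For the next term, n = 6, so the run lengths are 7, 15, 14, 16.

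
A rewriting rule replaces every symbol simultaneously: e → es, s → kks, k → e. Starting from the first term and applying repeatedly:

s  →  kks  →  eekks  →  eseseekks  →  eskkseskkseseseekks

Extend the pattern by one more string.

Rewriting the 19 symbols of eskkseskkseseseekks one by one yields es kks e e kks es kks e e kks es kks es kks es es e e kks; concatenated:

eskkseekkseskkseekkseskkseskkseseseekks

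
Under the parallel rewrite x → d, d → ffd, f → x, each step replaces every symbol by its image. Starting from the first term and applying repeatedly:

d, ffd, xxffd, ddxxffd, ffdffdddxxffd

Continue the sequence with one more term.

φ(ffdffdddxxffd) expands symbol-by-symbol to x x ffd x x ffd ffd ffd d d x x ffd; joining the 13 pieces gives the next term.

xxffdxxffdffdffdddxxffd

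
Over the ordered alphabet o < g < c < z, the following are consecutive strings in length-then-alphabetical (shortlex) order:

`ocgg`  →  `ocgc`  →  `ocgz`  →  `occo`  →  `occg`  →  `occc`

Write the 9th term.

Continuing the enumeration 3 steps past occc: occc → occz → oczo → (answer).

oczg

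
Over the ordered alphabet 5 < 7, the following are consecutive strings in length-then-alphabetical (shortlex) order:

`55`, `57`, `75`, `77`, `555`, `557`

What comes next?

Find the rightmost character of 557 below 7, bump it to the next letter, and reset everything to its right to 5.

575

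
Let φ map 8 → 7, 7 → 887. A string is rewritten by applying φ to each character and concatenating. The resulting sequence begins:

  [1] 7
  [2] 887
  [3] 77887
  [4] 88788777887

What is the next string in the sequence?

Rewriting each symbol of 88788777887: 8→7, 8→7, 7→887, 8→7, 8→7, 7→887, 7→887, 7→887, 8→7, 8→7, 7→887, which concatenates to 7 7 887 7 7 887 887 887 7 7 887.

778877788788788777887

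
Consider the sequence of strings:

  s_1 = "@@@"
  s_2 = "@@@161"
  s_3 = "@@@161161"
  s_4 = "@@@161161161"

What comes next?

@@@161161161161

Each term is the previous one with 161 appended.
So the next term is @@@161161161·161.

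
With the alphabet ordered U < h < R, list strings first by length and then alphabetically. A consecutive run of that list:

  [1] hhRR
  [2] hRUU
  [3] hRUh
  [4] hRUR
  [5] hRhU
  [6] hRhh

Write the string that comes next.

hRhR

The successor of hRhh increments the rightmost position that isn't already R and resets every position after it to U.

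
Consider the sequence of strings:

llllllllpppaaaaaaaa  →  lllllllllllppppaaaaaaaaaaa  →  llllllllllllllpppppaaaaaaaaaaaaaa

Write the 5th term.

llllllllllllllllllllpppppppaaaaaaaaaaaaaaaaaaaa

Each string has the form l^{3n-1} p^{n} a^{3n-1}, where the shown terms are n = 3, 4, 5.
For term 5, n = 7, so the run lengths are 20, 7, 20.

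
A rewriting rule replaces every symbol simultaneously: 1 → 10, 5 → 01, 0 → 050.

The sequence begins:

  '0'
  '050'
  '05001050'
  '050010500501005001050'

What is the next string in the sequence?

0500105005010050010500500105010050050010500501005001050

Replace each of the 21 characters of 050010500501005001050 in place — 050 01 050 050 10 050 01 050 050 01 050 10 050 050 01 050 050 10 050 01 050 — and concatenate.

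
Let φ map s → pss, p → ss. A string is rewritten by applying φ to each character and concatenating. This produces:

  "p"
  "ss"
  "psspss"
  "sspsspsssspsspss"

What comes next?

psspsssspsspsssspsspsspsspsssspsspsssspsspss

Replace each of the 16 characters of sspsspsssspsspss in place — pss pss ss pss pss ss pss pss pss pss ss pss pss ss pss pss — and concatenate.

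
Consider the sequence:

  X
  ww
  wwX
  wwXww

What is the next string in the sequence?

wwXwwwwX

From term 3 onward, concatenate the last term with the second-to-last: ww·X = wwX, wwX·ww = wwXww, …
So term 5 is wwXww·wwX.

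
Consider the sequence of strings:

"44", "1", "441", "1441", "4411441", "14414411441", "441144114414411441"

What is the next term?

14414411441441144114414411441

From term 3 onward, concatenate the second-to-last term with the last: 44·1 = 441, 1·441 = 1441, …
Continuing: 14414411441 · 441144114414411441 gives term 8.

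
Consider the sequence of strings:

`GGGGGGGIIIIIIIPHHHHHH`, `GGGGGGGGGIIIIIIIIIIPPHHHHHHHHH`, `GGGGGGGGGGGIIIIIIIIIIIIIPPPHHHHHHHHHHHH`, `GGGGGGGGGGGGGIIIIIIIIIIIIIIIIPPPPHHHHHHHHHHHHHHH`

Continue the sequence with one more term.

GGGGGGGGGGGGGGGIIIIIIIIIIIIIIIIIIIPPPPPHHHHHHHHHHHHHHHHHH

Term n consists of 2n+3 G's, followed by 3n+1 I's, followed by n-1 P's, followed by 3n H's, where the shown terms are n = 2, 3, 4, 5.
At n = 6 the blocks have lengths 15, 19, 5, 18.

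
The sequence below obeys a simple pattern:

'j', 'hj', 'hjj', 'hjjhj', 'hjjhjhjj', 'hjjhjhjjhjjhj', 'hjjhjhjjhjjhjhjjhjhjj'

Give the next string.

Each term (from the third on) is the previous term followed by the one before it: term 3 = hj·j = hjj.
So term 8 is hjjhjhjjhjjhjhjjhjhjj·hjjhjhjjhjjhj.

hjjhjhjjhjjhjhjjhjhjjhjjhjhjjhjjhj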